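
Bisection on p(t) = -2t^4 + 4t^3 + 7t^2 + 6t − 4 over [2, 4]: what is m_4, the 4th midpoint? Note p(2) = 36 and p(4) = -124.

3.375

midpoint 3: p = 23 > 0 → [3, 4]
midpoint 3.5: p = -25.875 < 0 → [3, 3.5]
midpoint 3.25: p = 3.617188 > 0 → [3.25, 3.5]
midpoint 3.375: p = -9.7349 < 0 → [3.25, 3.375]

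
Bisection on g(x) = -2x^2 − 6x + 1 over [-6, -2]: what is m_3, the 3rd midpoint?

g(-4) = -7 < 0, so the root lies in [-4, -2]
g(-3) = 1 > 0, so the root lies in [-4, -3]
g(-3.5) = -2.5 < 0, so the root lies in [-3.5, -3]

-3.5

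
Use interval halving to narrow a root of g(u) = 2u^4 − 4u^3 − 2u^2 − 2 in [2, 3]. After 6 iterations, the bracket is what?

u = 2.5 gives g = 1.125, positive; keep [2, 2.5]
u = 2.25 gives g = -6.429688, negative; keep [2.25, 2.5]
u = 2.375 gives g = -3.233887, negative; keep [2.375, 2.5]
u = 2.4375 gives g = -1.2109, negative; keep [2.4375, 2.5]
u = 2.46875 gives g = -0.0835, negative; keep [2.46875, 2.5]
u = 2.484375 gives g = 0.5104, positive; keep [2.46875, 2.484375]

[2.46875, 2.484375]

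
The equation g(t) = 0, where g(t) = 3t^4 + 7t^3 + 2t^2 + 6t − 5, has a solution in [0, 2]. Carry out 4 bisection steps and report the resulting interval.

[0.5, 0.625]

g(1) = 13 > 0, so the root lies in [0, 1]
g(0.5) = -0.4375 < 0, so the root lies in [0.5, 1]
g(0.75) = 4.527344 > 0, so the root lies in [0.5, 0.75]
g(0.625) = 1.698 > 0, so the root lies in [0.5, 0.625]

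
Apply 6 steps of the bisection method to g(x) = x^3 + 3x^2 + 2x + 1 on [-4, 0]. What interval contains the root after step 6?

m = -2, g(m) = 1 (+); new bracket [-4, -2]
m = -3, g(m) = -5 (−); new bracket [-3, -2]
m = -2.5, g(m) = -0.875 (−); new bracket [-2.5, -2]
m = -2.25, g(m) = 0.2969 (+); new bracket [-2.5, -2.25]
m = -2.375, g(m) = -0.2246 (−); new bracket [-2.375, -2.25]
m = -2.3125, g(m) = 0.0515 (+); new bracket [-2.375, -2.3125]

[-2.375, -2.3125]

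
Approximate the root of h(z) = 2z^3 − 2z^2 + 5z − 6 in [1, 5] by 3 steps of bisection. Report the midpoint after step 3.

midpoint 3: h = 45 > 0 → [1, 3]
midpoint 2: h = 12 > 0 → [1, 2]
midpoint 1.5: h = 3.75 > 0 → [1, 1.5]

1.5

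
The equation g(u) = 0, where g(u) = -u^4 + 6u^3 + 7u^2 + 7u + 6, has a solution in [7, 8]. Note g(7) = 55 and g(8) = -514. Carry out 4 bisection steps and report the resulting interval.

m = 7.5, g(m) = -180.5625 (−); new bracket [7, 7.5]
m = 7.25, g(m) = -51.660156 (−); new bracket [7, 7.25]
m = 7.125, g(m) = 4.316162 (+); new bracket [7.125, 7.25]
m = 7.1875, g(m) = -22.9939 (−); new bracket [7.125, 7.1875]

[7.125, 7.1875]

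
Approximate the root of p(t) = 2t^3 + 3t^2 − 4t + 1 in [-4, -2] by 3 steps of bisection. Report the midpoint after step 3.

-2.25

m = -3, p(m) = -14 (−); new bracket [-3, -2]
m = -2.5, p(m) = -1.5 (−); new bracket [-2.5, -2]
m = -2.25, p(m) = 2.40625 (+); new bracket [-2.5, -2.25]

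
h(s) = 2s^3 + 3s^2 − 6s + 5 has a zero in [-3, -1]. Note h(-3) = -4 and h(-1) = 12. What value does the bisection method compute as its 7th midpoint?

m = -2, h(m) = 13 (+); new bracket [-3, -2]
m = -2.5, h(m) = 7.5 (+); new bracket [-3, -2.5]
m = -2.75, h(m) = 2.59375 (+); new bracket [-3, -2.75]
m = -2.875, h(m) = -0.4805 (−); new bracket [-2.875, -2.75]
m = -2.8125, h(m) = 1.1108 (+); new bracket [-2.875, -2.8125]
m = -2.84375, h(m) = 0.3289 (+); new bracket [-2.875, -2.84375]
m = -2.859375, h(m) = -0.0723 (−); new bracket [-2.859375, -2.84375]

-2.859375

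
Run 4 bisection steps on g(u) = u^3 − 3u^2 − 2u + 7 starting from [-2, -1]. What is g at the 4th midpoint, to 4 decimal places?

m = -1.5, g(m) = -0.125 (−); new bracket [-1.5, -1]
m = -1.25, g(m) = 2.859375 (+); new bracket [-1.5, -1.25]
m = -1.375, g(m) = 1.478516 (+); new bracket [-1.5, -1.375]
m = -1.4375, g(m) = 0.7053 (+); new bracket [-1.5, -1.4375]

0.7053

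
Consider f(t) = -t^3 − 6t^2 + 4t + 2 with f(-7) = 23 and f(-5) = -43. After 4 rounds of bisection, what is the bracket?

[-6.625, -6.5]

midpoint -6: f = -22 < 0 → [-7, -6]
midpoint -6.5: f = -2.875 < 0 → [-7, -6.5]
midpoint -6.75: f = 9.171875 > 0 → [-6.75, -6.5]
midpoint -6.625: f = 2.9316 > 0 → [-6.625, -6.5]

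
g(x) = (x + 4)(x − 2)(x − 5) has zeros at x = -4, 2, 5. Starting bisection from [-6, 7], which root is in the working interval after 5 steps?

m = 0.5, g(m) = 30.375 (+); new bracket [-6, 0.5]
m = -2.75, g(m) = 46.015625 (+); new bracket [-6, -2.75]
m = -4.375, g(m) = -22.412109 (−); new bracket [-4.375, -2.75]
m = -3.5625, g(m) = 20.8376 (+); new bracket [-4.375, -3.5625]
m = -3.96875, g(m) = 1.6729 (+); new bracket [-4.375, -3.96875]

-4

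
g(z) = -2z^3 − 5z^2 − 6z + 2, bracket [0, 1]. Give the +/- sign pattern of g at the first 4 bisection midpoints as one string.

-+--

z = 0.5 gives g = -2.5, negative; keep [0, 0.5]
z = 0.25 gives g = 0.15625, positive; keep [0.25, 0.5]
z = 0.375 gives g = -1.058594, negative; keep [0.25, 0.375]
z = 0.3125 gives g = -0.4243, negative; keep [0.25, 0.3125]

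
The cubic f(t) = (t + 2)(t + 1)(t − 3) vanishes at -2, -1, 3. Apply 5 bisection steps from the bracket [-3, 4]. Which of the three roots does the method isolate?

m = 0.5, f(m) = -9.375 (−); new bracket [0.5, 4]
m = 2.25, f(m) = -10.359375 (−); new bracket [2.25, 4]
m = 3.125, f(m) = 2.642578 (+); new bracket [2.25, 3.125]
m = 2.6875, f(m) = -5.4016 (−); new bracket [2.6875, 3.125]
m = 2.90625, f(m) = -1.7967 (−); new bracket [2.90625, 3.125]

3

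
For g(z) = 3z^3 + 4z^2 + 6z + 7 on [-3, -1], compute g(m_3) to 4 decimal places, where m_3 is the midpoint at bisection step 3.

-0.1094

midpoint -2: g = -13 < 0 → [-2, -1]
midpoint -1.5: g = -3.125 < 0 → [-1.5, -1]
midpoint -1.25: g = -0.109375 < 0 → [-1.25, -1]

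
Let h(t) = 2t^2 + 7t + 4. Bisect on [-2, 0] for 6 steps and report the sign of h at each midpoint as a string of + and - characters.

-+-+++

midpoint -1: h = -1 < 0 → [-1, 0]
midpoint -0.5: h = 1 > 0 → [-1, -0.5]
midpoint -0.75: h = -0.125 < 0 → [-0.75, -0.5]
midpoint -0.625: h = 0.4062 > 0 → [-0.75, -0.625]
midpoint -0.6875: h = 0.1328 > 0 → [-0.75, -0.6875]
midpoint -0.71875: h = 0.002 > 0 → [-0.75, -0.71875]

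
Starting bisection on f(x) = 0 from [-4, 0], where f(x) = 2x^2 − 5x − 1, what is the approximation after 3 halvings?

f(-2) = 17 > 0, so the root lies in [-2, 0]
f(-1) = 6 > 0, so the root lies in [-1, 0]
f(-0.5) = 2 > 0, so the root lies in [-0.5, 0]

-0.5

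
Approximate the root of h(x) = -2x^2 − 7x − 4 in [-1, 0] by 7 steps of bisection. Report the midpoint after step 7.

-0.7265625

midpoint -0.5: h = -1 < 0 → [-1, -0.5]
midpoint -0.75: h = 0.125 > 0 → [-0.75, -0.5]
midpoint -0.625: h = -0.40625 < 0 → [-0.75, -0.625]
midpoint -0.6875: h = -0.1328 < 0 → [-0.75, -0.6875]
midpoint -0.71875: h = -0.002 < 0 → [-0.75, -0.71875]
midpoint -0.734375: h = 0.062 > 0 → [-0.734375, -0.71875]
midpoint -0.7265625: h = 0.0302 > 0 → [-0.7265625, -0.71875]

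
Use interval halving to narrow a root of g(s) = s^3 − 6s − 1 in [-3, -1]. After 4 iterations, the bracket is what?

[-2.375, -2.25]

s = -2 gives g = 3, positive; keep [-3, -2]
s = -2.5 gives g = -1.625, negative; keep [-2.5, -2]
s = -2.25 gives g = 1.109375, positive; keep [-2.5, -2.25]
s = -2.375 gives g = -0.1465, negative; keep [-2.375, -2.25]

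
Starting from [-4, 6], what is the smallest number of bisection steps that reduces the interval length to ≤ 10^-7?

Width after n steps is 10/2^n. Need 2^n ≥ 10/10^-7 = 100000000.
2^26 = 67108864 < 100000000 ≤ 2^27 = 134217728, so n = 27.

27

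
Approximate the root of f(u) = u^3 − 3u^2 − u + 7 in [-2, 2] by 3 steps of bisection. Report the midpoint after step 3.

-1.5

u = 0 gives f = 7, positive; keep [-2, 0]
u = -1 gives f = 4, positive; keep [-2, -1]
u = -1.5 gives f = -1.625, negative; keep [-1.5, -1]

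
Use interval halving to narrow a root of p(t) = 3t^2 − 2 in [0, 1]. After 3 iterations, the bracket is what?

[0.75, 0.875]

p(0.5) = -1.25 < 0, so the root lies in [0.5, 1]
p(0.75) = -0.3125 < 0, so the root lies in [0.75, 1]
p(0.875) = 0.296875 > 0, so the root lies in [0.75, 0.875]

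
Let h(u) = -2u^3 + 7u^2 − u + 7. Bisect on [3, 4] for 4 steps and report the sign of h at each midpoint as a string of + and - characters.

m = 3.5, h(m) = 3.5 (+); new bracket [3.5, 4]
m = 3.75, h(m) = -3.78125 (−); new bracket [3.5, 3.75]
m = 3.625, h(m) = 0.089844 (+); new bracket [3.625, 3.75]
m = 3.6875, h(m) = -1.7866 (−); new bracket [3.625, 3.6875]

+-+-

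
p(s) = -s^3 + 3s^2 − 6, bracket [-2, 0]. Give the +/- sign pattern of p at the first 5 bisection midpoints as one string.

s = -1 gives p = -2, negative; keep [-2, -1]
s = -1.5 gives p = 4.125, positive; keep [-1.5, -1]
s = -1.25 gives p = 0.640625, positive; keep [-1.25, -1]
s = -1.125 gives p = -0.7793, negative; keep [-1.25, -1.125]
s = -1.1875 gives p = -0.095, negative; keep [-1.25, -1.1875]

-++--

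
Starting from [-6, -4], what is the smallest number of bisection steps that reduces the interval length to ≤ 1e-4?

Width after n steps is 2/2^n. Need 2^n ≥ 2/1e-4 = 20000.
2^14 = 16384 < 20000 ≤ 2^15 = 32768, so n = 15.

15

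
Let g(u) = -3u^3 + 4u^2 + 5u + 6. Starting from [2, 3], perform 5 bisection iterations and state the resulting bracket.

[2.375, 2.40625]

m = 2.5, g(m) = -3.375 (−); new bracket [2, 2.5]
m = 2.25, g(m) = 3.328125 (+); new bracket [2.25, 2.5]
m = 2.375, g(m) = 0.248047 (+); new bracket [2.375, 2.5]
m = 2.4375, g(m) = -1.4934 (−); new bracket [2.375, 2.4375]
m = 2.40625, g(m) = -0.6054 (−); new bracket [2.375, 2.40625]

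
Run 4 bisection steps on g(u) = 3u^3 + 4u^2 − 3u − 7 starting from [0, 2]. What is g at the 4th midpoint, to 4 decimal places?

g(1) = -3 < 0, so the root lies in [1, 2]
g(1.5) = 7.625 > 0, so the root lies in [1, 1.5]
g(1.25) = 1.359375 > 0, so the root lies in [1, 1.25]
g(1.125) = -1.041 < 0, so the root lies in [1.125, 1.25]

-1.0410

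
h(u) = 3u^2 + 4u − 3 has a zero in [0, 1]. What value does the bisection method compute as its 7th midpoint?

midpoint 0.5: h = -0.25 < 0 → [0.5, 1]
midpoint 0.75: h = 1.6875 > 0 → [0.5, 0.75]
midpoint 0.625: h = 0.671875 > 0 → [0.5, 0.625]
midpoint 0.5625: h = 0.1992 > 0 → [0.5, 0.5625]
midpoint 0.53125: h = -0.0283 < 0 → [0.53125, 0.5625]
midpoint 0.546875: h = 0.0847 > 0 → [0.53125, 0.546875]
midpoint 0.5390625: h = 0.028 > 0 → [0.53125, 0.5390625]

0.5390625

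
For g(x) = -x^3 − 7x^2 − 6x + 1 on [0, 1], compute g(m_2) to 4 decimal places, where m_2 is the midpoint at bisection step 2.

x = 0.5 gives g = -3.875, negative; keep [0, 0.5]
x = 0.25 gives g = -0.953125, negative; keep [0, 0.25]

-0.9531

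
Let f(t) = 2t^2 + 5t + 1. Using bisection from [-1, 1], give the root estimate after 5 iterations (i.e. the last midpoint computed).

m = 0, f(m) = 1 (+); new bracket [-1, 0]
m = -0.5, f(m) = -1 (−); new bracket [-0.5, 0]
m = -0.25, f(m) = -0.125 (−); new bracket [-0.25, 0]
m = -0.125, f(m) = 0.4062 (+); new bracket [-0.25, -0.125]
m = -0.1875, f(m) = 0.1328 (+); new bracket [-0.25, -0.1875]

-0.1875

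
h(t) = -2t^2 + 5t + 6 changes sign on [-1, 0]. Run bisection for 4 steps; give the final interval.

t = -0.5 gives h = 3, positive; keep [-1, -0.5]
t = -0.75 gives h = 1.125, positive; keep [-1, -0.75]
t = -0.875 gives h = 0.09375, positive; keep [-1, -0.875]
t = -0.9375 gives h = -0.4453, negative; keep [-0.9375, -0.875]

[-0.9375, -0.875]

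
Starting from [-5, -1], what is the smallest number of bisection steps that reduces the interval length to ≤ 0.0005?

Width after n steps is 4/2^n. Need 2^n ≥ 4/0.0005 = 8000.
2^12 = 4096 < 8000 ≤ 2^13 = 8192, so n = 13.

13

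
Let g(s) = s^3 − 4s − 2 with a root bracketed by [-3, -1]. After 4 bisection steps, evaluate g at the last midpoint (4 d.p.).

m = -2, g(m) = -2 (−); new bracket [-2, -1]
m = -1.5, g(m) = 0.625 (+); new bracket [-2, -1.5]
m = -1.75, g(m) = -0.359375 (−); new bracket [-1.75, -1.5]
m = -1.625, g(m) = 0.209 (+); new bracket [-1.75, -1.625]

0.2090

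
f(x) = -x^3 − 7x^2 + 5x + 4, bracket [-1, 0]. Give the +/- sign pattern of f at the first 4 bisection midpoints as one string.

midpoint -0.5: f = -0.125 < 0 → [-0.5, 0]
midpoint -0.25: f = 2.328125 > 0 → [-0.5, -0.25]
midpoint -0.375: f = 1.193359 > 0 → [-0.5, -0.375]
midpoint -0.4375: f = 0.5564 > 0 → [-0.5, -0.4375]

-+++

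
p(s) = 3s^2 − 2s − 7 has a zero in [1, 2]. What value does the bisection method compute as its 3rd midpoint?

midpoint 1.5: p = -3.25 < 0 → [1.5, 2]
midpoint 1.75: p = -1.3125 < 0 → [1.75, 2]
midpoint 1.875: p = -0.203125 < 0 → [1.875, 2]

1.875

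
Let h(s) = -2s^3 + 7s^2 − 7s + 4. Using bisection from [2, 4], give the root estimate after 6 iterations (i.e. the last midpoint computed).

midpoint 3: h = -8 < 0 → [2, 3]
midpoint 2.5: h = -1 < 0 → [2, 2.5]
midpoint 2.25: h = 0.90625 > 0 → [2.25, 2.5]
midpoint 2.375: h = 0.0664 > 0 → [2.375, 2.5]
midpoint 2.4375: h = -0.437 < 0 → [2.375, 2.4375]
midpoint 2.40625: h = -0.178 < 0 → [2.375, 2.40625]

2.40625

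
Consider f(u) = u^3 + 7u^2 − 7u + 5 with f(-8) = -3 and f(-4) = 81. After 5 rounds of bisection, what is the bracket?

[-8, -7.875]

midpoint -6: f = 83 > 0 → [-8, -6]
midpoint -7: f = 54 > 0 → [-8, -7]
midpoint -7.5: f = 29.375 > 0 → [-8, -7.5]
midpoint -7.75: f = 14.2031 > 0 → [-8, -7.75]
midpoint -7.875: f = 5.8613 > 0 → [-8, -7.875]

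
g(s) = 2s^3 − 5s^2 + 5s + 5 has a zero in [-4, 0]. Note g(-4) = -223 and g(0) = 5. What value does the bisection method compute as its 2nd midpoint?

g(-2) = -41 < 0, so the root lies in [-2, 0]
g(-1) = -7 < 0, so the root lies in [-1, 0]

-1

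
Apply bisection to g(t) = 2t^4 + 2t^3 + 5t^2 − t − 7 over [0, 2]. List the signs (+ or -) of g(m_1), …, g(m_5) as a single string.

m = 1, g(m) = 1 (+); new bracket [0, 1]
m = 0.5, g(m) = -5.875 (−); new bracket [0.5, 1]
m = 0.75, g(m) = -3.460938 (−); new bracket [0.75, 1]
m = 0.875, g(m) = -1.5347 (−); new bracket [0.875, 1]
m = 0.9375, g(m) = -0.3501 (−); new bracket [0.9375, 1]

+----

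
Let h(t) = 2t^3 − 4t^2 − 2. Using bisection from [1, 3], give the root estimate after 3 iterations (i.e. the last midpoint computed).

2.25

m = 2, h(m) = -2 (−); new bracket [2, 3]
m = 2.5, h(m) = 4.25 (+); new bracket [2, 2.5]
m = 2.25, h(m) = 0.53125 (+); new bracket [2, 2.25]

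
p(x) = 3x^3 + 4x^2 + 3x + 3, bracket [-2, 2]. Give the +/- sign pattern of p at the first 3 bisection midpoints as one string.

++-

m = 0, p(m) = 3 (+); new bracket [-2, 0]
m = -1, p(m) = 1 (+); new bracket [-2, -1]
m = -1.5, p(m) = -2.625 (−); new bracket [-1.5, -1]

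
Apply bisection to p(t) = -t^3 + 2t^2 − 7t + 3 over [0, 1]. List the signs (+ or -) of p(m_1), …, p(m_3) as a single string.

-++

midpoint 0.5: p = -0.125 < 0 → [0, 0.5]
midpoint 0.25: p = 1.359375 > 0 → [0.25, 0.5]
midpoint 0.375: p = 0.603516 > 0 → [0.375, 0.5]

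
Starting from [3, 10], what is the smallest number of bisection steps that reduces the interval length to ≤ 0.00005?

Width after n steps is 7/2^n. Need 2^n ≥ 7/0.00005 = 140000.
2^17 = 131072 < 140000 ≤ 2^18 = 262144, so n = 18.

18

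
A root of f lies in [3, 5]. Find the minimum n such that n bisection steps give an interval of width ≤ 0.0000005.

22

Width after n steps is 2/2^n. Need 2^n ≥ 2/0.0000005 = 4000000.
2^21 = 2097152 < 4000000 ≤ 2^22 = 4194304, so n = 22.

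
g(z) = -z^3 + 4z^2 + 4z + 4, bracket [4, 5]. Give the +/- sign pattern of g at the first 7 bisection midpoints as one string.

z = 4.5 gives g = 11.875, positive; keep [4.5, 5]
z = 4.75 gives g = 6.078125, positive; keep [4.75, 5]
z = 4.875 gives g = 2.705078, positive; keep [4.875, 5]
z = 4.9375 gives g = 0.8948, positive; keep [4.9375, 5]
z = 4.96875 gives g = -0.042, negative; keep [4.9375, 4.96875]
z = 4.953125 gives g = 0.4291, positive; keep [4.953125, 4.96875]
z = 4.9609375 gives g = 0.1942, positive; keep [4.9609375, 4.96875]

++++-++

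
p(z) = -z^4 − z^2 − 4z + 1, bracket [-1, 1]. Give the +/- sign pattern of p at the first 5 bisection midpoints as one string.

+--++

m = 0, p(m) = 1 (+); new bracket [0, 1]
m = 0.5, p(m) = -1.3125 (−); new bracket [0, 0.5]
m = 0.25, p(m) = -0.066406 (−); new bracket [0, 0.25]
m = 0.125, p(m) = 0.4841 (+); new bracket [0.125, 0.25]
m = 0.1875, p(m) = 0.2136 (+); new bracket [0.1875, 0.25]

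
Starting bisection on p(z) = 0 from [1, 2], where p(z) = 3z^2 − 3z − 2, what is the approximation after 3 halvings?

1.375

p(1.5) = 0.25 > 0, so the root lies in [1, 1.5]
p(1.25) = -1.0625 < 0, so the root lies in [1.25, 1.5]
p(1.375) = -0.453125 < 0, so the root lies in [1.375, 1.5]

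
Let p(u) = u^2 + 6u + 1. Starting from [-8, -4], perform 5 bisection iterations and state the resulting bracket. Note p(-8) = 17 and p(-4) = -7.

u = -6 gives p = 1, positive; keep [-6, -4]
u = -5 gives p = -4, negative; keep [-6, -5]
u = -5.5 gives p = -1.75, negative; keep [-6, -5.5]
u = -5.75 gives p = -0.4375, negative; keep [-6, -5.75]
u = -5.875 gives p = 0.2656, positive; keep [-5.875, -5.75]

[-5.875, -5.75]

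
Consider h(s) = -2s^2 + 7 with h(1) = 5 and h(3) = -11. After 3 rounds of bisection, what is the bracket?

h(2) = -1 < 0, so the root lies in [1, 2]
h(1.5) = 2.5 > 0, so the root lies in [1.5, 2]
h(1.75) = 0.875 > 0, so the root lies in [1.75, 2]

[1.75, 2]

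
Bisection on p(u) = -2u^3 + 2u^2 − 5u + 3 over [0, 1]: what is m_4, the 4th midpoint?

midpoint 0.5: p = 0.75 > 0 → [0.5, 1]
midpoint 0.75: p = -0.46875 < 0 → [0.5, 0.75]
midpoint 0.625: p = 0.167969 > 0 → [0.625, 0.75]
midpoint 0.6875: p = -0.1421 < 0 → [0.625, 0.6875]

0.6875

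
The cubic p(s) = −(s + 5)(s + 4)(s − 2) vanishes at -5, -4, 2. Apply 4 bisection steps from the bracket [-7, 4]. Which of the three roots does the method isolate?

2

p(-1.5) = 30.625 > 0, so the root lies in [-1.5, 4]
p(1.25) = 24.609375 > 0, so the root lies in [1.25, 4]
p(2.625) = -31.572266 < 0, so the root lies in [1.25, 2.625]
p(1.9375) = 2.5745 > 0, so the root lies in [1.9375, 2.625]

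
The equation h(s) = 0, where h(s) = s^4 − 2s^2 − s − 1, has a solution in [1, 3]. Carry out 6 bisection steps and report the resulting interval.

[1.6875, 1.71875]

s = 2 gives h = 5, positive; keep [1, 2]
s = 1.5 gives h = -1.9375, negative; keep [1.5, 2]
s = 1.75 gives h = 0.503906, positive; keep [1.5, 1.75]
s = 1.625 gives h = -0.9333, negative; keep [1.625, 1.75]
s = 1.6875 gives h = -0.2737, negative; keep [1.6875, 1.75]
s = 1.71875 gives h = 0.0998, positive; keep [1.6875, 1.71875]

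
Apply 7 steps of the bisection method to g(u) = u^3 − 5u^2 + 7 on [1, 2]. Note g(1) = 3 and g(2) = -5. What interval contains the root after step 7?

m = 1.5, g(m) = -0.875 (−); new bracket [1, 1.5]
m = 1.25, g(m) = 1.140625 (+); new bracket [1.25, 1.5]
m = 1.375, g(m) = 0.146484 (+); new bracket [1.375, 1.5]
m = 1.4375, g(m) = -0.3616 (−); new bracket [1.375, 1.4375]
m = 1.40625, g(m) = -0.1068 (−); new bracket [1.375, 1.40625]
m = 1.390625, g(m) = 0.0201 (+); new bracket [1.390625, 1.40625]
m = 1.3984375, g(m) = -0.0433 (−); new bracket [1.390625, 1.3984375]

[1.390625, 1.3984375]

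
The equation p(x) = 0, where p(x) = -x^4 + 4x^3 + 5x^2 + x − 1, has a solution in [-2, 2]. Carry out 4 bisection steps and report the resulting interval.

p(0) = -1 < 0, so the root lies in [0, 2]
p(1) = 8 > 0, so the root lies in [0, 1]
p(0.5) = 1.1875 > 0, so the root lies in [0, 0.5]
p(0.25) = -0.3789 < 0, so the root lies in [0.25, 0.5]

[0.25, 0.5]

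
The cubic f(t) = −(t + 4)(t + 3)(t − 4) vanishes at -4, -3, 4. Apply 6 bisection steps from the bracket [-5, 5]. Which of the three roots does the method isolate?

m = 0, f(m) = 48 (+); new bracket [0, 5]
m = 2.5, f(m) = 53.625 (+); new bracket [2.5, 5]
m = 3.75, f(m) = 13.078125 (+); new bracket [3.75, 5]
m = 4.375, f(m) = -23.1621 (−); new bracket [3.75, 4.375]
m = 4.0625, f(m) = -3.5588 (−); new bracket [3.75, 4.0625]
m = 3.90625, f(m) = 5.119 (+); new bracket [3.90625, 4.0625]

4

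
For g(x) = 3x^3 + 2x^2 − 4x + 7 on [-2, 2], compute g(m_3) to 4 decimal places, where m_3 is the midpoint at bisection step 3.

7.3750

g(0) = 7 > 0, so the root lies in [-2, 0]
g(-1) = 10 > 0, so the root lies in [-2, -1]
g(-1.5) = 7.375 > 0, so the root lies in [-2, -1.5]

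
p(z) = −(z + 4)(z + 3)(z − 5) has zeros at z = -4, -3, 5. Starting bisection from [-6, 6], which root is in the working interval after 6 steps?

5

midpoint 0: p = 60 > 0 → [0, 6]
midpoint 3: p = 84 > 0 → [3, 6]
midpoint 4.5: p = 31.875 > 0 → [4.5, 6]
midpoint 5.25: p = -19.0781 < 0 → [4.5, 5.25]
midpoint 4.875: p = 8.7363 > 0 → [4.875, 5.25]
midpoint 5.0625: p = -4.5667 < 0 → [4.875, 5.0625]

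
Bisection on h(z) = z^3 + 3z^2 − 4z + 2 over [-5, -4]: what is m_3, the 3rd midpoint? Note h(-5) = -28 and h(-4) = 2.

midpoint -4.5: h = -10.375 < 0 → [-4.5, -4]
midpoint -4.25: h = -3.578125 < 0 → [-4.25, -4]
midpoint -4.125: h = -0.642578 < 0 → [-4.125, -4]

-4.125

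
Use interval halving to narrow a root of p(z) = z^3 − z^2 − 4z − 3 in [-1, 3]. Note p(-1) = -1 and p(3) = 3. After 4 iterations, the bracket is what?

[2.75, 3]

m = 1, p(m) = -7 (−); new bracket [1, 3]
m = 2, p(m) = -7 (−); new bracket [2, 3]
m = 2.5, p(m) = -3.625 (−); new bracket [2.5, 3]
m = 2.75, p(m) = -0.7656 (−); new bracket [2.75, 3]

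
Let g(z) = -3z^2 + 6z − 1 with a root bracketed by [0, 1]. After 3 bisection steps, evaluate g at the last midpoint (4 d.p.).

-0.2969

g(0.5) = 1.25 > 0, so the root lies in [0, 0.5]
g(0.25) = 0.3125 > 0, so the root lies in [0, 0.25]
g(0.125) = -0.296875 < 0, so the root lies in [0.125, 0.25]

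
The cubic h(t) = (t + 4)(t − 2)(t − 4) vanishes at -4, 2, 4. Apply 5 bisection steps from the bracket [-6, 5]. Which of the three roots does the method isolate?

-4

t = -0.5 gives h = 39.375, positive; keep [-6, -0.5]
t = -3.25 gives h = 28.546875, positive; keep [-6, -3.25]
t = -4.625 gives h = -35.712891, negative; keep [-4.625, -3.25]
t = -3.9375 gives h = 2.9456, positive; keep [-4.625, -3.9375]
t = -4.28125 gives h = -14.6297, negative; keep [-4.28125, -3.9375]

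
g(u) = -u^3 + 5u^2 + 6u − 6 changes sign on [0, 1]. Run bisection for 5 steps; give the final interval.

g(0.5) = -1.875 < 0, so the root lies in [0.5, 1]
g(0.75) = 0.890625 > 0, so the root lies in [0.5, 0.75]
g(0.625) = -0.541016 < 0, so the root lies in [0.625, 0.75]
g(0.6875) = 0.1633 > 0, so the root lies in [0.625, 0.6875]
g(0.65625) = -0.1918 < 0, so the root lies in [0.65625, 0.6875]

[0.65625, 0.6875]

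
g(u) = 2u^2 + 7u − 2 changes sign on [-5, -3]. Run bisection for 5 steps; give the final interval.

[-3.8125, -3.75]

u = -4 gives g = 2, positive; keep [-4, -3]
u = -3.5 gives g = -2, negative; keep [-4, -3.5]
u = -3.75 gives g = -0.125, negative; keep [-4, -3.75]
u = -3.875 gives g = 0.9062, positive; keep [-3.875, -3.75]
u = -3.8125 gives g = 0.3828, positive; keep [-3.8125, -3.75]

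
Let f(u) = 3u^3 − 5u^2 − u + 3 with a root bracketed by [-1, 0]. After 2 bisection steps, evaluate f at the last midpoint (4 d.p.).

-0.3281

u = -0.5 gives f = 1.875, positive; keep [-1, -0.5]
u = -0.75 gives f = -0.328125, negative; keep [-0.75, -0.5]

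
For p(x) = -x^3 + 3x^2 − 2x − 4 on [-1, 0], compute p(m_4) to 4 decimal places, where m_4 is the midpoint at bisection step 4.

m = -0.5, p(m) = -2.125 (−); new bracket [-1, -0.5]
m = -0.75, p(m) = -0.390625 (−); new bracket [-1, -0.75]
m = -0.875, p(m) = 0.716797 (+); new bracket [-0.875, -0.75]
m = -0.8125, p(m) = 0.1418 (+); new bracket [-0.8125, -0.75]

0.1418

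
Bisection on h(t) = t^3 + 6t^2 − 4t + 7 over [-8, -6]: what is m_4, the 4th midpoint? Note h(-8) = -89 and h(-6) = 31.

-6.625

h(-7) = -14 < 0, so the root lies in [-7, -6]
h(-6.5) = 11.875 > 0, so the root lies in [-7, -6.5]
h(-6.75) = -0.171875 < 0, so the root lies in [-6.75, -6.5]
h(-6.625) = 6.0684 > 0, so the root lies in [-6.75, -6.625]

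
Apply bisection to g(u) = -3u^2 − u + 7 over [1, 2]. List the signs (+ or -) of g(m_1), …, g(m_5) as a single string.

midpoint 1.5: g = -1.25 < 0 → [1, 1.5]
midpoint 1.25: g = 1.0625 > 0 → [1.25, 1.5]
midpoint 1.375: g = -0.046875 < 0 → [1.25, 1.375]
midpoint 1.3125: g = 0.5195 > 0 → [1.3125, 1.375]
midpoint 1.34375: g = 0.2393 > 0 → [1.34375, 1.375]

-+-++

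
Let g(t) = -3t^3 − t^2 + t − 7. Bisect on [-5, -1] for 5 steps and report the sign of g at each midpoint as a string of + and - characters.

++-++

t = -3 gives g = 62, positive; keep [-3, -1]
t = -2 gives g = 11, positive; keep [-2, -1]
t = -1.5 gives g = -0.625, negative; keep [-2, -1.5]
t = -1.75 gives g = 4.2656, positive; keep [-1.75, -1.5]
t = -1.625 gives g = 1.6074, positive; keep [-1.625, -1.5]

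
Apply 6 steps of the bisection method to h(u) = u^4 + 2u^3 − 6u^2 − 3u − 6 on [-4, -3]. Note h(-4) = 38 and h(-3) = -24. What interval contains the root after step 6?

[-3.578125, -3.5625]

h(-3.5) = -4.6875 < 0, so the root lies in [-4, -3.5]
h(-3.75) = 13.160156 > 0, so the root lies in [-3.75, -3.5]
h(-3.625) = 3.437744 > 0, so the root lies in [-3.625, -3.5]
h(-3.5625) = -0.8154 < 0, so the root lies in [-3.625, -3.5625]
h(-3.59375) = 1.2624 > 0, so the root lies in [-3.59375, -3.5625]
h(-3.578125) = 0.2114 > 0, so the root lies in [-3.578125, -3.5625]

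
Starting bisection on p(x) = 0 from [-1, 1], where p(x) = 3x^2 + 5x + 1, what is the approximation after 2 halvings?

midpoint 0: p = 1 > 0 → [-1, 0]
midpoint -0.5: p = -0.75 < 0 → [-0.5, 0]

-0.5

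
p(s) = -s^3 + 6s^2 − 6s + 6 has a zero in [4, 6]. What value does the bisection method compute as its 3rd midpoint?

5.25

s = 5 gives p = 1, positive; keep [5, 6]
s = 5.5 gives p = -11.875, negative; keep [5, 5.5]
s = 5.25 gives p = -4.828125, negative; keep [5, 5.25]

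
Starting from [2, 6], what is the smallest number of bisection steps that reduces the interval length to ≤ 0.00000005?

27

Width after n steps is 4/2^n. Need 2^n ≥ 4/0.00000005 = 80000000.
2^26 = 67108864 < 80000000 ≤ 2^27 = 134217728, so n = 27.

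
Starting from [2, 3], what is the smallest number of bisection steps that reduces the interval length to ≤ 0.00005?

15

Width after n steps is 1/2^n. Need 2^n ≥ 1/0.00005 = 20000.
2^14 = 16384 < 20000 ≤ 2^15 = 32768, so n = 15.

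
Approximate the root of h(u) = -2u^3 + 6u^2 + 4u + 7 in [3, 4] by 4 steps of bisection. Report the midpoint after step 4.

3.8125

h(3.5) = 8.75 > 0, so the root lies in [3.5, 4]
h(3.75) = 0.90625 > 0, so the root lies in [3.75, 4]
h(3.875) = -3.777344 < 0, so the root lies in [3.75, 3.875]
h(3.8125) = -1.3696 < 0, so the root lies in [3.75, 3.8125]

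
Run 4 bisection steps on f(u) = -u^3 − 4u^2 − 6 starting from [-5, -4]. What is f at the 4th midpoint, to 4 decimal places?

midpoint -4.5: f = 4.125 > 0 → [-4.5, -4]
midpoint -4.25: f = -1.484375 < 0 → [-4.5, -4.25]
midpoint -4.375: f = 1.177734 > 0 → [-4.375, -4.25]
midpoint -4.3125: f = -0.1882 < 0 → [-4.375, -4.3125]

-0.1882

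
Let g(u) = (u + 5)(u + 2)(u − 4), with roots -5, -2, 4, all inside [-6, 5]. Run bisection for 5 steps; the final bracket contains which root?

4

m = -0.5, g(m) = -30.375 (−); new bracket [-0.5, 5]
m = 2.25, g(m) = -53.921875 (−); new bracket [2.25, 5]
m = 3.625, g(m) = -18.193359 (−); new bracket [3.625, 5]
m = 4.3125, g(m) = 18.3704 (+); new bracket [3.625, 4.3125]
m = 3.96875, g(m) = -1.6729 (−); new bracket [3.96875, 4.3125]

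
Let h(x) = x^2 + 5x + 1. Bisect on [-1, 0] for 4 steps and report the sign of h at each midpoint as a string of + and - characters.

m = -0.5, h(m) = -1.25 (−); new bracket [-0.5, 0]
m = -0.25, h(m) = -0.1875 (−); new bracket [-0.25, 0]
m = -0.125, h(m) = 0.390625 (+); new bracket [-0.25, -0.125]
m = -0.1875, h(m) = 0.0977 (+); new bracket [-0.25, -0.1875]

--++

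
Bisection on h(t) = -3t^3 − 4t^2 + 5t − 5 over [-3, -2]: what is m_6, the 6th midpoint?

-2.359375

h(-2.5) = 4.375 > 0, so the root lies in [-2.5, -2]
h(-2.25) = -2.328125 < 0, so the root lies in [-2.5, -2.25]
h(-2.375) = 0.751953 > 0, so the root lies in [-2.375, -2.25]
h(-2.3125) = -0.8538 < 0, so the root lies in [-2.375, -2.3125]
h(-2.34375) = -0.0676 < 0, so the root lies in [-2.375, -2.34375]
h(-2.359375) = 0.338 > 0, so the root lies in [-2.359375, -2.34375]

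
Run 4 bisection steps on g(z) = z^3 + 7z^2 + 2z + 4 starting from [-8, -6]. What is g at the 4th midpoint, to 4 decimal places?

-3.8418

g(-7) = -10 < 0, so the root lies in [-7, -6]
g(-6.5) = 12.125 > 0, so the root lies in [-7, -6.5]
g(-6.75) = 1.890625 > 0, so the root lies in [-7, -6.75]
g(-6.875) = -3.8418 < 0, so the root lies in [-6.875, -6.75]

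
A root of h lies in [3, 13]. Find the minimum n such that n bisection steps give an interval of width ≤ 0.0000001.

Width after n steps is 10/2^n. Need 2^n ≥ 10/0.0000001 = 100000000.
2^26 = 67108864 < 100000000 ≤ 2^27 = 134217728, so n = 27.

27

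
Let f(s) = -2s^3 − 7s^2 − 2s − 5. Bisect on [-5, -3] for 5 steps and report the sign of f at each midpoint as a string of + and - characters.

m = -4, f(m) = 19 (+); new bracket [-4, -3]
m = -3.5, f(m) = 2 (+); new bracket [-3.5, -3]
m = -3.25, f(m) = -3.78125 (−); new bracket [-3.5, -3.25]
m = -3.375, f(m) = -1.0977 (−); new bracket [-3.5, -3.375]
m = -3.4375, f(m) = 0.3979 (+); new bracket [-3.4375, -3.375]

++--+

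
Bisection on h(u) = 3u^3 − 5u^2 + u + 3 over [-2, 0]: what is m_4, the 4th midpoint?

m = -1, h(m) = -6 (−); new bracket [-1, 0]
m = -0.5, h(m) = 0.875 (+); new bracket [-1, -0.5]
m = -0.75, h(m) = -1.828125 (−); new bracket [-0.75, -0.5]
m = -0.625, h(m) = -0.3105 (−); new bracket [-0.625, -0.5]

-0.625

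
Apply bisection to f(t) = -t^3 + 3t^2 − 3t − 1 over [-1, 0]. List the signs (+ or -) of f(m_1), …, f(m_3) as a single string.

+-+

midpoint -0.5: f = 1.375 > 0 → [-0.5, 0]
midpoint -0.25: f = -0.046875 < 0 → [-0.5, -0.25]
midpoint -0.375: f = 0.599609 > 0 → [-0.375, -0.25]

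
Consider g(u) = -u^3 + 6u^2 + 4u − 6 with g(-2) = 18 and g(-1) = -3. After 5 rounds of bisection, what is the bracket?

midpoint -1.5: g = 4.875 > 0 → [-1.5, -1]
midpoint -1.25: g = 0.328125 > 0 → [-1.25, -1]
midpoint -1.125: g = -1.482422 < 0 → [-1.25, -1.125]
midpoint -1.1875: g = -0.6145 < 0 → [-1.25, -1.1875]
midpoint -1.21875: g = -0.1526 < 0 → [-1.25, -1.21875]

[-1.25, -1.21875]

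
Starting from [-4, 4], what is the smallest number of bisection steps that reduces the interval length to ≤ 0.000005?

Width after n steps is 8/2^n. Need 2^n ≥ 8/0.000005 = 1600000.
2^20 = 1048576 < 1600000 ≤ 2^21 = 2097152, so n = 21.

21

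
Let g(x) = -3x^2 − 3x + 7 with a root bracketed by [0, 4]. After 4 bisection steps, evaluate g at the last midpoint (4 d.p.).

m = 2, g(m) = -11 (−); new bracket [0, 2]
m = 1, g(m) = 1 (+); new bracket [1, 2]
m = 1.5, g(m) = -4.25 (−); new bracket [1, 1.5]
m = 1.25, g(m) = -1.4375 (−); new bracket [1, 1.25]

-1.4375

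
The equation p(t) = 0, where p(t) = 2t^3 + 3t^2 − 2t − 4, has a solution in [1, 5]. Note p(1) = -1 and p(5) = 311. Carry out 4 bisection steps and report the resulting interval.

t = 3 gives p = 71, positive; keep [1, 3]
t = 2 gives p = 20, positive; keep [1, 2]
t = 1.5 gives p = 6.5, positive; keep [1, 1.5]
t = 1.25 gives p = 2.0938, positive; keep [1, 1.25]

[1, 1.25]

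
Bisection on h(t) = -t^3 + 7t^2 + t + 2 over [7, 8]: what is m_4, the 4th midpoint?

m = 7.5, h(m) = -18.625 (−); new bracket [7, 7.5]
m = 7.25, h(m) = -3.890625 (−); new bracket [7, 7.25]
m = 7.125, h(m) = 2.779297 (+); new bracket [7.125, 7.25]
m = 7.1875, h(m) = -0.4988 (−); new bracket [7.125, 7.1875]

7.1875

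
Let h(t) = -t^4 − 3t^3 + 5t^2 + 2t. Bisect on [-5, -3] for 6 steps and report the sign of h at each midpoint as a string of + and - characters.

+---++

h(-4) = 8 > 0, so the root lies in [-5, -4]
h(-4.5) = -44.4375 < 0, so the root lies in [-4.5, -4]
h(-4.25) = -14.144531 < 0, so the root lies in [-4.25, -4]
h(-4.125) = -2.135 < 0, so the root lies in [-4.125, -4]
h(-4.0625) = 3.157 > 0, so the root lies in [-4.125, -4.0625]
h(-4.09375) = 0.5683 > 0, so the root lies in [-4.125, -4.09375]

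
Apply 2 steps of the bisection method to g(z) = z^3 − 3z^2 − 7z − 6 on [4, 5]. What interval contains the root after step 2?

[4.5, 4.75]

midpoint 4.5: g = -7.125 < 0 → [4.5, 5]
midpoint 4.75: g = 0.234375 > 0 → [4.5, 4.75]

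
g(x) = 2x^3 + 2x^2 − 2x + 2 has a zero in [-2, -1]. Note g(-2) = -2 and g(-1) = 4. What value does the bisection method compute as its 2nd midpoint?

-1.75

midpoint -1.5: g = 2.75 > 0 → [-2, -1.5]
midpoint -1.75: g = 0.90625 > 0 → [-2, -1.75]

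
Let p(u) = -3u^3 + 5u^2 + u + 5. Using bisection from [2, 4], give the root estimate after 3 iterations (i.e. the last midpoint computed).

p(3) = -28 < 0, so the root lies in [2, 3]
p(2.5) = -8.125 < 0, so the root lies in [2, 2.5]
p(2.25) = -1.609375 < 0, so the root lies in [2, 2.25]

2.25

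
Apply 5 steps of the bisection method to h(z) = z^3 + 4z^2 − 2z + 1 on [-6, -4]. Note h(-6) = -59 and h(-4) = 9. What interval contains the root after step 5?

[-4.5, -4.4375]

h(-5) = -14 < 0, so the root lies in [-5, -4]
h(-4.5) = -0.125 < 0, so the root lies in [-4.5, -4]
h(-4.25) = 4.984375 > 0, so the root lies in [-4.5, -4.25]
h(-4.375) = 2.5723 > 0, so the root lies in [-4.5, -4.375]
h(-4.4375) = 1.26 > 0, so the root lies in [-4.5, -4.4375]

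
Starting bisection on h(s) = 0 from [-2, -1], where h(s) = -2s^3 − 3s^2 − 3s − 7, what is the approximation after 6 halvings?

midpoint -1.5: h = -2.5 < 0 → [-2, -1.5]
midpoint -1.75: h = -0.21875 < 0 → [-2, -1.75]
midpoint -1.875: h = 1.261719 > 0 → [-1.875, -1.75]
midpoint -1.8125: h = 0.4907 > 0 → [-1.8125, -1.75]
midpoint -1.78125: h = 0.1285 > 0 → [-1.78125, -1.75]
midpoint -1.765625: h = -0.047 < 0 → [-1.78125, -1.765625]

-1.765625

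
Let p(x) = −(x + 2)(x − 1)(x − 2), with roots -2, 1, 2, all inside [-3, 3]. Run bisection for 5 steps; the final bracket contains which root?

-2

m = 0, p(m) = -4 (−); new bracket [-3, 0]
m = -1.5, p(m) = -4.375 (−); new bracket [-3, -1.5]
m = -2.25, p(m) = 3.453125 (+); new bracket [-2.25, -1.5]
m = -1.875, p(m) = -1.3926 (−); new bracket [-2.25, -1.875]
m = -2.0625, p(m) = 0.7776 (+); new bracket [-2.0625, -1.875]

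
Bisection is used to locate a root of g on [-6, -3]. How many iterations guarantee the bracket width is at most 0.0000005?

Width after n steps is 3/2^n. Need 2^n ≥ 3/0.0000005 = 6000000.
2^22 = 4194304 < 6000000 ≤ 2^23 = 8388608, so n = 23.

23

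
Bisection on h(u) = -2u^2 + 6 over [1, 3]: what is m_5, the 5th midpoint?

u = 2 gives h = -2, negative; keep [1, 2]
u = 1.5 gives h = 1.5, positive; keep [1.5, 2]
u = 1.75 gives h = -0.125, negative; keep [1.5, 1.75]
u = 1.625 gives h = 0.7188, positive; keep [1.625, 1.75]
u = 1.6875 gives h = 0.3047, positive; keep [1.6875, 1.75]

1.6875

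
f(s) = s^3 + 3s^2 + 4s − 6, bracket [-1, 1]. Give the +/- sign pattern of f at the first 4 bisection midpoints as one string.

---+

m = 0, f(m) = -6 (−); new bracket [0, 1]
m = 0.5, f(m) = -3.125 (−); new bracket [0.5, 1]
m = 0.75, f(m) = -0.890625 (−); new bracket [0.75, 1]
m = 0.875, f(m) = 0.4668 (+); new bracket [0.75, 0.875]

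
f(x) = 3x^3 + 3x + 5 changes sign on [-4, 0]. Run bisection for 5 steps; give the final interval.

midpoint -2: f = -25 < 0 → [-2, 0]
midpoint -1: f = -1 < 0 → [-1, 0]
midpoint -0.5: f = 3.125 > 0 → [-1, -0.5]
midpoint -0.75: f = 1.4844 > 0 → [-1, -0.75]
midpoint -0.875: f = 0.3652 > 0 → [-1, -0.875]

[-1, -0.875]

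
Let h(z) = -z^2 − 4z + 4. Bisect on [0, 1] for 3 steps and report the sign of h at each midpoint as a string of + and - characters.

m = 0.5, h(m) = 1.75 (+); new bracket [0.5, 1]
m = 0.75, h(m) = 0.4375 (+); new bracket [0.75, 1]
m = 0.875, h(m) = -0.265625 (−); new bracket [0.75, 0.875]

++-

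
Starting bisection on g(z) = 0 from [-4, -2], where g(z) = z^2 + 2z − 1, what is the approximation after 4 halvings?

m = -3, g(m) = 2 (+); new bracket [-3, -2]
m = -2.5, g(m) = 0.25 (+); new bracket [-2.5, -2]
m = -2.25, g(m) = -0.4375 (−); new bracket [-2.5, -2.25]
m = -2.375, g(m) = -0.1094 (−); new bracket [-2.5, -2.375]

-2.375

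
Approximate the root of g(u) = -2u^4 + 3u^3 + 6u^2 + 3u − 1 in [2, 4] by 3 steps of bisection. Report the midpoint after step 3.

2.75

g(3) = -19 < 0, so the root lies in [2, 3]
g(2.5) = 12.75 > 0, so the root lies in [2.5, 3]
g(2.75) = 0.632812 > 0, so the root lies in [2.75, 3]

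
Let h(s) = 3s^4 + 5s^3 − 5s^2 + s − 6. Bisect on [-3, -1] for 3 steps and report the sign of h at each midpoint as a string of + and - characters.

--+

s = -2 gives h = -20, negative; keep [-3, -2]
s = -2.5 gives h = -0.6875, negative; keep [-3, -2.5]
s = -2.75 gives h = 21.027344, positive; keep [-2.75, -2.5]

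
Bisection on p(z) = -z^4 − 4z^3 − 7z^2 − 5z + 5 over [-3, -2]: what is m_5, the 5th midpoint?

z = -2.5 gives p = -2.8125, negative; keep [-2.5, -2]
z = -2.25 gives p = 0.746094, positive; keep [-2.5, -2.25]
z = -2.375 gives p = -0.840088, negative; keep [-2.375, -2.25]
z = -2.3125 gives p = -0.0027, negative; keep [-2.3125, -2.25]
z = -2.28125 gives p = 0.3823, positive; keep [-2.3125, -2.28125]

-2.28125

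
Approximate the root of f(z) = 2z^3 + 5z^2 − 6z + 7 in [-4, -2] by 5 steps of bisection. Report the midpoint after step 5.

-3.5625

m = -3, f(m) = 16 (+); new bracket [-4, -3]
m = -3.5, f(m) = 3.5 (+); new bracket [-4, -3.5]
m = -3.75, f(m) = -5.65625 (−); new bracket [-3.75, -3.5]
m = -3.625, f(m) = -0.8164 (−); new bracket [-3.625, -3.5]
m = -3.5625, f(m) = 1.4058 (+); new bracket [-3.625, -3.5625]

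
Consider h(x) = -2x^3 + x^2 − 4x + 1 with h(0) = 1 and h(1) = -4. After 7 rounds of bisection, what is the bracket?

m = 0.5, h(m) = -1 (−); new bracket [0, 0.5]
m = 0.25, h(m) = 0.03125 (+); new bracket [0.25, 0.5]
m = 0.375, h(m) = -0.464844 (−); new bracket [0.25, 0.375]
m = 0.3125, h(m) = -0.2134 (−); new bracket [0.25, 0.3125]
m = 0.28125, h(m) = -0.0904 (−); new bracket [0.25, 0.28125]
m = 0.265625, h(m) = -0.0294 (−); new bracket [0.25, 0.265625]
m = 0.2578125, h(m) = 0.0009 (+); new bracket [0.2578125, 0.265625]

[0.2578125, 0.265625]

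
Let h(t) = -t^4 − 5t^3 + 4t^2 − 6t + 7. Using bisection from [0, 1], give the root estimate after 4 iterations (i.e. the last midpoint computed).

0.9375

h(0.5) = 4.3125 > 0, so the root lies in [0.5, 1]
h(0.75) = 2.324219 > 0, so the root lies in [0.75, 1]
h(0.875) = 0.876709 > 0, so the root lies in [0.875, 1]
h(0.9375) = -0.0017 < 0, so the root lies in [0.875, 0.9375]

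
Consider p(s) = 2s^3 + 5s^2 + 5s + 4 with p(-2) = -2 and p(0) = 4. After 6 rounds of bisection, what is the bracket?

[-1.75, -1.71875]

midpoint -1: p = 2 > 0 → [-2, -1]
midpoint -1.5: p = 1 > 0 → [-2, -1.5]
midpoint -1.75: p = -0.15625 < 0 → [-1.75, -1.5]
midpoint -1.625: p = 0.4961 > 0 → [-1.75, -1.625]
midpoint -1.6875: p = 0.1899 > 0 → [-1.75, -1.6875]
midpoint -1.71875: p = 0.022 > 0 → [-1.75, -1.71875]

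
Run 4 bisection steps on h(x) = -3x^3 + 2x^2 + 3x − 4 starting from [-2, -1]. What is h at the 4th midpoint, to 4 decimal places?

x = -1.5 gives h = 6.125, positive; keep [-1.5, -1]
x = -1.25 gives h = 1.234375, positive; keep [-1.25, -1]
x = -1.125 gives h = -0.572266, negative; keep [-1.25, -1.125]
x = -1.1875 gives h = 0.2815, positive; keep [-1.1875, -1.125]

0.2815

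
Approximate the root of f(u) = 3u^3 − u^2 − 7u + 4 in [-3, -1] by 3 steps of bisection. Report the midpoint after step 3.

-1.75

u = -2 gives f = -10, negative; keep [-2, -1]
u = -1.5 gives f = 2.125, positive; keep [-2, -1.5]
u = -1.75 gives f = -2.890625, negative; keep [-1.75, -1.5]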